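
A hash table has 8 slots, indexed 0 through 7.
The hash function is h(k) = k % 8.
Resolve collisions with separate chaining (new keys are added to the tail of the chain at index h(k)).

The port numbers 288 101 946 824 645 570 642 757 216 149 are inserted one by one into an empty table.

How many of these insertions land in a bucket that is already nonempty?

Insert 288: h=0, bucket 0 empty → new chain.
Insert 101: h=5, bucket 5 empty → new chain.
Insert 946: h=2, bucket 2 empty → new chain.
Insert 824: h=0, bucket 0 nonempty → append to chain.
Insert 645: h=5, bucket 5 nonempty → append to chain.
Insert 570: h=2, bucket 2 nonempty → append to chain.
Insert 642: h=2, bucket 2 nonempty → append to chain.
Insert 757: h=5, bucket 5 nonempty → append to chain.
Insert 216: h=0, bucket 0 nonempty → append to chain.
Insert 149: h=5, bucket 5 nonempty → append to chain.
Final buckets:
0: 288 -> 824 -> 216
1: _
2: 946 -> 570 -> 642
3: _
4: _
5: 101 -> 645 -> 757 -> 149
6: _
7: _

7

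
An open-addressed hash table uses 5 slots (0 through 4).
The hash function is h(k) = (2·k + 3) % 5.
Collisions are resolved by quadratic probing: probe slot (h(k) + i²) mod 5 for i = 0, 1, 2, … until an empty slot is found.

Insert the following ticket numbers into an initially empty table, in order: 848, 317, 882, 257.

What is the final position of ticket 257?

1

848 hashes to 4; slot 4 is free => place at 4.
317 hashes to 2; slot 2 is free => place at 2.
882 hashes to 2; 2 taken => place at 3.
257 hashes to 2; 2,3 taken => place at 1.
Table: [-, 257, 317, 882, 848]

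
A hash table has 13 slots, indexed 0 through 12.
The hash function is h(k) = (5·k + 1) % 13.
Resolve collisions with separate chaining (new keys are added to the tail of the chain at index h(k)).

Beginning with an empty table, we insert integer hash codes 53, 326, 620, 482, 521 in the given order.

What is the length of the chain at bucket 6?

53 → bucket 6
326 → bucket 6 (collision)
620 → bucket 7
482 → bucket 6 (collision)
521 → bucket 6 (collision)
Final buckets:
0: .
1: .
2: .
3: .
4: .
5: .
6: 53 -> 326 -> 482 -> 521
7: 620
8: .
9: .
10: .
11: .
12: .

4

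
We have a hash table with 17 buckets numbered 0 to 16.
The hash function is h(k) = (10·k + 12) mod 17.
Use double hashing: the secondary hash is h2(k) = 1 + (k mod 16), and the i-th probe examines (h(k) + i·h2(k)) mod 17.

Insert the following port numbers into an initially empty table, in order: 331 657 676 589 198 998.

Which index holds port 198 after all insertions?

10

331: h=7 → slot 7
657: h=3 → slot 3
676: h=6 → slot 6
589: h=3, h2=14, probe 3,0 → slot 0
198: h=3, h2=7, probe 3,10 → slot 10
998: h=13 → slot 13
Table: [589, -, -, 657, -, -, 676, 331, -, -, 198, -, -, 998, -, -, -]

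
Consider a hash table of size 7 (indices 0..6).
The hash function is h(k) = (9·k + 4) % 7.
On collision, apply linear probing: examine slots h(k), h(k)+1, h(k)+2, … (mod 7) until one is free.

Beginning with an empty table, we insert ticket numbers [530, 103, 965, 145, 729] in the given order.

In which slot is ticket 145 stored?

3

Insert 530: h=0, slot 0 empty -> index 0.
Insert 103: h=0, slot 0 occupied -> index 1.
Insert 965: h=2, slot 2 empty -> index 2.
Insert 145: h=0, slots 0,1,2 occupied -> index 3.
Insert 729: h=6, slot 6 empty -> index 6.
Table: [530, 103, 965, 145, ., ., 729]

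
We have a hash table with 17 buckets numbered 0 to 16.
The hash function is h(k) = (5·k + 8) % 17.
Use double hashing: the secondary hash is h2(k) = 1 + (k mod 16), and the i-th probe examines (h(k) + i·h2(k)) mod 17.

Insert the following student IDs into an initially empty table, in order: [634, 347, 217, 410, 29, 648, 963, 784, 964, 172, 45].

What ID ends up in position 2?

634: h=16 → slot 16
347: h=9 → slot 9
217: h=5 → slot 5
410: h=1 → slot 1
29: h=0 → slot 0
648: h=1, h2=9, probe 1,10 → slot 10
963: h=12 → slot 12
784: h=1, h2=1, probe 1,2 → slot 2
964: h=0, h2=5, probe 0,5,10,15 → slot 15
172: h=1, h2=13, probe 1,14 → slot 14
45: h=12, h2=14, probe 12,9,6 → slot 6
Table: [29, 410, 784, _, _, 217, 45, _, _, 347, 648, _, 963, _, 172, 964, 634]

784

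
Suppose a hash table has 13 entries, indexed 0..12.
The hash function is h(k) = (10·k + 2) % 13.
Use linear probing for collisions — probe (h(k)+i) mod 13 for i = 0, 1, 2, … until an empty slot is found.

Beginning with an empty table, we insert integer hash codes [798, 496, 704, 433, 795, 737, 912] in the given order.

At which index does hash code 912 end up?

12

798: h=0 -> slot 0
496: h=9 -> slot 9
704: h=9, probe 9,10 -> slot 10
433: h=3 -> slot 3
795: h=9, probe 9,10,11 -> slot 11
737: h=1 -> slot 1
912: h=9, probe 9,10,11,12 -> slot 12
Table: [798, 737, ∅, 433, ∅, ∅, ∅, ∅, ∅, 496, 704, 795, 912]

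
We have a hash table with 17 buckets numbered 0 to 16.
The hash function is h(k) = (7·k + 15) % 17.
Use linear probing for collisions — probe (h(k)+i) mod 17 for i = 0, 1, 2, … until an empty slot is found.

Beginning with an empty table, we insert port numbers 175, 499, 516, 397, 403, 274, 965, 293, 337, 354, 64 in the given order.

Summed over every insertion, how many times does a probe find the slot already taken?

6

175: h=16 -> slot 16
499: h=6 -> slot 6
516: h=6, probe 6,7 -> slot 7
397: h=6, probe 6,7,8 -> slot 8
403: h=14 -> slot 14
274: h=12 -> slot 12
965: h=4 -> slot 4
293: h=9 -> slot 9
337: h=11 -> slot 11
354: h=11, probe 11,12,13 -> slot 13
64: h=4, probe 4,5 -> slot 5
Table: [-, -, -, -, 965, 64, 499, 516, 397, 293, -, 337, 274, 354, 403, -, 175]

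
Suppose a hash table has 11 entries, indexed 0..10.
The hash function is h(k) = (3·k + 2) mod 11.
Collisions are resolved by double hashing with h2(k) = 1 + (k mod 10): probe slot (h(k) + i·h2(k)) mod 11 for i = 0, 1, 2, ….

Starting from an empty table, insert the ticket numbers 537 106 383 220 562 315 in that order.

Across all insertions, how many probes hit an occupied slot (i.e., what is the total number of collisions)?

4

537 hashes to 7; slot 7 is free => place at 7.
106 hashes to 1; slot 1 is free => place at 1.
383 hashes to 7, h2=4; 7 taken => place at 0.
220 hashes to 2; slot 2 is free => place at 2.
562 hashes to 5; slot 5 is free => place at 5.
315 hashes to 1, h2=6; 1,7,2 taken => place at 8.
Table: [383, 106, 220, —, —, 562, —, 537, 315, —, —]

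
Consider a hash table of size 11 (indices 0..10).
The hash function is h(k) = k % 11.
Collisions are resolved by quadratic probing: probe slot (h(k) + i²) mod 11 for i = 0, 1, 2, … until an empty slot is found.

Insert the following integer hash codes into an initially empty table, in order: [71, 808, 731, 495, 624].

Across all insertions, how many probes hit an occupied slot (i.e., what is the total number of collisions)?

3

Insert 71: h=5, slot 5 empty -> index 5.
Insert 808: h=5, slot 5 occupied -> index 6.
Insert 731: h=5, slots 5,6 occupied -> index 9.
Insert 495: h=0, slot 0 empty -> index 0.
Insert 624: h=8, slot 8 empty -> index 8.
Table: [495, ., ., ., ., 71, 808, ., 624, 731, .]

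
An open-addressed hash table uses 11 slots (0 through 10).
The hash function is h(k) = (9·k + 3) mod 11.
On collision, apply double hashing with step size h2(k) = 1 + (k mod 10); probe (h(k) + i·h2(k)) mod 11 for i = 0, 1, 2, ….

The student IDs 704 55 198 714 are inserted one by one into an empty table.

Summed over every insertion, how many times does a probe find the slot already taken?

704 hashes to 3; slot 3 is free -> place at 3.
55 hashes to 3, h2=6; 3 taken -> place at 9.
198 hashes to 3, h2=9; 3 taken -> place at 1.
714 hashes to 5; slot 5 is free -> place at 5.
Table: [_, 198, _, 704, _, 714, _, _, _, 55, _]

2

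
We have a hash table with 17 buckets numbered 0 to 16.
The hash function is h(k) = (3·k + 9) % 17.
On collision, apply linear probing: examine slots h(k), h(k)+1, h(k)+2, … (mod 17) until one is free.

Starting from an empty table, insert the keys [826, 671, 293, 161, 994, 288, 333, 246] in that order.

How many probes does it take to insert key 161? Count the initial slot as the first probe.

2

Insert 826: h=5, slot 5 empty -> index 5.
Insert 671: h=16, slot 16 empty -> index 16.
Insert 293: h=4, slot 4 empty -> index 4.
Insert 161: h=16, slot 16 occupied -> index 0.
Insert 994: h=16, slots 16,0 occupied -> index 1.
Insert 288: h=6, slot 6 empty -> index 6.
Insert 333: h=5, slots 5,6 occupied -> index 7.
Insert 246: h=16, slots 16,0,1 occupied -> index 2.
Table: [161, 994, 246, -, 293, 826, 288, 333, -, -, -, -, -, -, -, -, 671]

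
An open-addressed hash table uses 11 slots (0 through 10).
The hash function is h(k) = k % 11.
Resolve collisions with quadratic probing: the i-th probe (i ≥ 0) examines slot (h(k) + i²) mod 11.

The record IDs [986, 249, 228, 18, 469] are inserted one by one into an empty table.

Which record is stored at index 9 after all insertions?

228

Insert 986: h=7, slot 7 empty -> index 7.
Insert 249: h=7, slot 7 occupied -> index 8.
Insert 228: h=8, slot 8 occupied -> index 9.
Insert 18: h=7, slots 7,8 occupied -> index 0.
Insert 469: h=7, slots 7,8,0 occupied -> index 5.
Table: [18, ∅, ∅, ∅, ∅, 469, ∅, 986, 249, 228, ∅]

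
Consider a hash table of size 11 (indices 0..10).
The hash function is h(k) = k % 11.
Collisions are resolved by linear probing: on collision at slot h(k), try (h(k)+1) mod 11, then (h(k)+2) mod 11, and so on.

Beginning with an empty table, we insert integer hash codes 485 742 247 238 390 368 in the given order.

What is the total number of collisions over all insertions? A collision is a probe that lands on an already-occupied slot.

Insert 485: h=1, slot 1 empty -> index 1.
Insert 742: h=5, slot 5 empty -> index 5.
Insert 247: h=5, slot 5 occupied -> index 6.
Insert 238: h=7, slot 7 empty -> index 7.
Insert 390: h=5, slots 5,6,7 occupied -> index 8.
Insert 368: h=5, slots 5,6,7,8 occupied -> index 9.
Table: [—, 485, —, —, —, 742, 247, 238, 390, 368, —]

8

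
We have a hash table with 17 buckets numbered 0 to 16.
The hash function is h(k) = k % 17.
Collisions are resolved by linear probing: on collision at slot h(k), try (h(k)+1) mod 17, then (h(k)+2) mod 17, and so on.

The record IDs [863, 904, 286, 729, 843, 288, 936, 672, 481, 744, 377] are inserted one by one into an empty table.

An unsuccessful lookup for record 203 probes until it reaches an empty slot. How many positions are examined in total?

4

Insert 863: h=13, slot 13 empty → index 13.
Insert 904: h=3, slot 3 empty → index 3.
Insert 286: h=14, slot 14 empty → index 14.
Insert 729: h=15, slot 15 empty → index 15.
Insert 843: h=10, slot 10 empty → index 10.
Insert 288: h=16, slot 16 empty → index 16.
Insert 936: h=1, slot 1 empty → index 1.
Insert 672: h=9, slot 9 empty → index 9.
Insert 481: h=5, slot 5 empty → index 5.
Insert 744: h=13, slots 13,14,15,16 occupied → index 0.
Insert 377: h=3, slot 3 occupied → index 4.
Table: [744, 936, ., 904, 377, 481, ., ., ., 672, 843, ., ., 863, 286, 729, 288]
Lookup 203: h=16, probe 16,0,1,2 → slot 2 empty, not found.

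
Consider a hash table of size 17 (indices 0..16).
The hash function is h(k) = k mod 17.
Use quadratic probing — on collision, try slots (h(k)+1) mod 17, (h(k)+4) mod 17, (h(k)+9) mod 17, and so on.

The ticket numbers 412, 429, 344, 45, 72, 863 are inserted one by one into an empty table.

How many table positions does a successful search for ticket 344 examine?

3

Insert 412: h=4, slot 4 empty => index 4.
Insert 429: h=4, slot 4 occupied => index 5.
Insert 344: h=4, slots 4,5 occupied => index 8.
Insert 45: h=11, slot 11 empty => index 11.
Insert 72: h=4, slots 4,5,8 occupied => index 13.
Insert 863: h=13, slot 13 occupied => index 14.
Table: [—, —, —, —, 412, 429, —, —, 344, —, —, 45, —, 72, 863, —, —]
Lookup 344: h=4, probe 4,5,8 → found at 8.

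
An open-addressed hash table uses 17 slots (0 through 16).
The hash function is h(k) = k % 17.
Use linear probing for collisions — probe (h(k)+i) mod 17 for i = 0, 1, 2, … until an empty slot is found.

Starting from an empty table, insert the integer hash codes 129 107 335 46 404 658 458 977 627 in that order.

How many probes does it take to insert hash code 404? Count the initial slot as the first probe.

2

129: h=10 -> slot 10
107: h=5 -> slot 5
335: h=12 -> slot 12
46: h=12, probe 12,13 -> slot 13
404: h=13, probe 13,14 -> slot 14
658: h=12, probe 12,13,14,15 -> slot 15
458: h=16 -> slot 16
977: h=8 -> slot 8
627: h=15, probe 15,16,0 -> slot 0
Table: [627, _, _, _, _, 107, _, _, 977, _, 129, _, 335, 46, 404, 658, 458]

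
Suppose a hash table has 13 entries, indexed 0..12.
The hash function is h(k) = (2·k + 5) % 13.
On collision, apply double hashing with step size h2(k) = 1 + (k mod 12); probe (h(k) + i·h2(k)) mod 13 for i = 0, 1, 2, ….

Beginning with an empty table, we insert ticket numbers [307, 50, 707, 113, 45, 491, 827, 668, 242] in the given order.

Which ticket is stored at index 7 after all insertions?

827

Insert 307: h=8, slot 8 empty → index 8.
Insert 50: h=1, slot 1 empty → index 1.
Insert 707: h=2, slot 2 empty → index 2.
Insert 113: h=10, slot 10 empty → index 10.
Insert 45: h=4, slot 4 empty → index 4.
Insert 491: h=12, slot 12 empty → index 12.
Insert 827: h=8, h2=12, slot 8 occupied → index 7.
Insert 668: h=2, h2=9, slot 2 occupied → index 11.
Insert 242: h=8, h2=3, slots 8,11,1,4,7,10 occupied → index 0.
Table: [242, 50, 707, _, 45, _, _, 827, 307, _, 113, 668, 491]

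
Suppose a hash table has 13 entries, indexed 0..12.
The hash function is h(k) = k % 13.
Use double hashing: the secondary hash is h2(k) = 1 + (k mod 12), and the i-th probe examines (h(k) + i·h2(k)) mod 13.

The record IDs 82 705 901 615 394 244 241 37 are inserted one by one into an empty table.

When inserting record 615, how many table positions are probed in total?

2

Insert 82: h=4, slot 4 empty => index 4.
Insert 705: h=3, slot 3 empty => index 3.
Insert 901: h=4, h2=2, slot 4 occupied => index 6.
Insert 615: h=4, h2=4, slot 4 occupied => index 8.
Insert 394: h=4, h2=11, slot 4 occupied => index 2.
Insert 244: h=10, slot 10 empty => index 10.
Insert 241: h=7, slot 7 empty => index 7.
Insert 37: h=11, slot 11 empty => index 11.
Table: [., ., 394, 705, 82, ., 901, 241, 615, ., 244, 37, .]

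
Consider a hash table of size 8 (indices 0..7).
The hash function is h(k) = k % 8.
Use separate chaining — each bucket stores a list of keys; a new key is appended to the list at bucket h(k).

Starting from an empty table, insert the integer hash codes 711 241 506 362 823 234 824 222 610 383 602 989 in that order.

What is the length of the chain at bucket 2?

5

Insert 711: h=7, bucket 7 empty → new chain.
Insert 241: h=1, bucket 1 empty → new chain.
Insert 506: h=2, bucket 2 empty → new chain.
Insert 362: h=2, bucket 2 nonempty → append to chain.
Insert 823: h=7, bucket 7 nonempty → append to chain.
Insert 234: h=2, bucket 2 nonempty → append to chain.
Insert 824: h=0, bucket 0 empty → new chain.
Insert 222: h=6, bucket 6 empty → new chain.
Insert 610: h=2, bucket 2 nonempty → append to chain.
Insert 383: h=7, bucket 7 nonempty → append to chain.
Insert 602: h=2, bucket 2 nonempty → append to chain.
Insert 989: h=5, bucket 5 empty → new chain.
Final buckets:
0: 824
1: 241
2: 506 -> 362 -> 234 -> 610 -> 602
3: -
4: -
5: 989
6: 222
7: 711 -> 823 -> 383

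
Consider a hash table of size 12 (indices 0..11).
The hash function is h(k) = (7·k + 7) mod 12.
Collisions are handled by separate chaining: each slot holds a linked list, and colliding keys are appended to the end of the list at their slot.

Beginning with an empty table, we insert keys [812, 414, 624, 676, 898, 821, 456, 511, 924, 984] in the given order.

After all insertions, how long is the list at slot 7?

812 → bucket 3
414 → bucket 1
624 → bucket 7
676 → bucket 11
898 → bucket 5
821 → bucket 6
456 → bucket 7 (collision)
511 → bucket 8
924 → bucket 7 (collision)
984 → bucket 7 (collision)
Final buckets:
0: ∅
1: 414
2: ∅
3: 812
4: ∅
5: 898
6: 821
7: 624 -> 456 -> 924 -> 984
8: 511
9: ∅
10: ∅
11: 676

4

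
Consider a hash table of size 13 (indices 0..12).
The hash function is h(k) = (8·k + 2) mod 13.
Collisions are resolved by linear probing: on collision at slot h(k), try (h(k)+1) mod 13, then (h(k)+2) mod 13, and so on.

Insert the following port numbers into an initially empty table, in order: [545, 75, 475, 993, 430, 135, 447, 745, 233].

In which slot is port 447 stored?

8

545 hashes to 7; slot 7 is free → place at 7.
75 hashes to 4; slot 4 is free → place at 4.
475 hashes to 6; slot 6 is free → place at 6.
993 hashes to 3; slot 3 is free → place at 3.
430 hashes to 10; slot 10 is free → place at 10.
135 hashes to 3; 3,4 taken → place at 5.
447 hashes to 3; 3,4,5,6,7 taken → place at 8.
745 hashes to 8; 8 taken → place at 9.
233 hashes to 7; 7,8,9,10 taken → place at 11.
Table: [., ., ., 993, 75, 135, 475, 545, 447, 745, 430, 233, .]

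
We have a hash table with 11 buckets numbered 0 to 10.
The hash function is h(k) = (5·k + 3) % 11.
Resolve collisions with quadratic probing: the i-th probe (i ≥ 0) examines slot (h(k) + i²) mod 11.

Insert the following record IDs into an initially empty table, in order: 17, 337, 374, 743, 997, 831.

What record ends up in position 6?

997

Insert 17: h=0, slot 0 empty => index 0.
Insert 337: h=5, slot 5 empty => index 5.
Insert 374: h=3, slot 3 empty => index 3.
Insert 743: h=0, slot 0 occupied => index 1.
Insert 997: h=5, slot 5 occupied => index 6.
Insert 831: h=0, slots 0,1 occupied => index 4.
Table: [17, 743, ∅, 374, 831, 337, 997, ∅, ∅, ∅, ∅]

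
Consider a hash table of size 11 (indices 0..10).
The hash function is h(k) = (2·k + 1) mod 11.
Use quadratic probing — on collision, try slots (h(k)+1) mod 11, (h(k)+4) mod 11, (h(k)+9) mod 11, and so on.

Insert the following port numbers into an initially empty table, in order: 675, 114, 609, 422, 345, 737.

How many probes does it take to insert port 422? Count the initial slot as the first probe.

675 hashes to 9; slot 9 is free -> place at 9.
114 hashes to 9; 9 taken -> place at 10.
609 hashes to 9; 9,10 taken -> place at 2.
422 hashes to 9; 9,10,2 taken -> place at 7.
345 hashes to 9; 9,10,2,7 taken -> place at 3.
737 hashes to 1; slot 1 is free -> place at 1.
Table: [—, 737, 609, 345, —, —, —, 422, —, 675, 114]

4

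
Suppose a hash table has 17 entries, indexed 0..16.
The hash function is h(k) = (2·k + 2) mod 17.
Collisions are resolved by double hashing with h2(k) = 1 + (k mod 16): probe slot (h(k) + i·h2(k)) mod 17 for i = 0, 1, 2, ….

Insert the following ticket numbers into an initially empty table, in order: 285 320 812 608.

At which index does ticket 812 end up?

285: h=11 -> slot 11
320: h=13 -> slot 13
812: h=11, h2=13, probe 11,7 -> slot 7
608: h=11, h2=1, probe 11,12 -> slot 12
Table: [_, _, _, _, _, _, _, 812, _, _, _, 285, 608, 320, _, _, _]

7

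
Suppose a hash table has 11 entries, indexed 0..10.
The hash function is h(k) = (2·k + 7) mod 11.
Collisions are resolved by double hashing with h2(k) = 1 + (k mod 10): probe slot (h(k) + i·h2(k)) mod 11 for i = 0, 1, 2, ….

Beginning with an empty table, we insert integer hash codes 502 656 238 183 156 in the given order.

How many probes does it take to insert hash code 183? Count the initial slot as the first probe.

2

502: h=10 -> slot 10
656: h=10, h2=7, probe 10,6 -> slot 6
238: h=10, h2=9, probe 10,8 -> slot 8
183: h=10, h2=4, probe 10,3 -> slot 3
156: h=0 -> slot 0
Table: [156, _, _, 183, _, _, 656, _, 238, _, 502]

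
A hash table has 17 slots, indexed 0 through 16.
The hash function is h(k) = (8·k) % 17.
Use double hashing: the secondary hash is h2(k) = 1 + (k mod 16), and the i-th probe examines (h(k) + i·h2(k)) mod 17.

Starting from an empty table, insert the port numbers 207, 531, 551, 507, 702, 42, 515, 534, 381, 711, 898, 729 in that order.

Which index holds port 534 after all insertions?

207 hashes to 7; slot 7 is free → place at 7.
531 hashes to 15; slot 15 is free → place at 15.
551 hashes to 5; slot 5 is free → place at 5.
507 hashes to 10; slot 10 is free → place at 10.
702 hashes to 6; slot 6 is free → place at 6.
42 hashes to 13; slot 13 is free → place at 13.
515 hashes to 6, h2=4; 6,10 taken → place at 14.
534 hashes to 5, h2=7; 5 taken → place at 12.
381 hashes to 5, h2=14; 5 taken → place at 2.
711 hashes to 10, h2=8; 10 taken → place at 1.
898 hashes to 10, h2=3; 10,13 taken → place at 16.
729 hashes to 1, h2=10; 1 taken → place at 11.
Table: [∅, 711, 381, ∅, ∅, 551, 702, 207, ∅, ∅, 507, 729, 534, 42, 515, 531, 898]

12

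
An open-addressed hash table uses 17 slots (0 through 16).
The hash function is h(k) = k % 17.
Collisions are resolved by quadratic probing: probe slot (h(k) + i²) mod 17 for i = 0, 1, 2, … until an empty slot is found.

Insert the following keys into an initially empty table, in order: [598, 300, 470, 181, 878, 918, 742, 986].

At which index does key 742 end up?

2

598: h=3 -> slot 3
300: h=11 -> slot 11
470: h=11, probe 11,12 -> slot 12
181: h=11, probe 11,12,15 -> slot 15
878: h=11, probe 11,12,15,3,10 -> slot 10
918: h=0 -> slot 0
742: h=11, probe 11,12,15,3,10,2 -> slot 2
986: h=0, probe 0,1 -> slot 1
Table: [918, 986, 742, 598, -, -, -, -, -, -, 878, 300, 470, -, -, 181, -]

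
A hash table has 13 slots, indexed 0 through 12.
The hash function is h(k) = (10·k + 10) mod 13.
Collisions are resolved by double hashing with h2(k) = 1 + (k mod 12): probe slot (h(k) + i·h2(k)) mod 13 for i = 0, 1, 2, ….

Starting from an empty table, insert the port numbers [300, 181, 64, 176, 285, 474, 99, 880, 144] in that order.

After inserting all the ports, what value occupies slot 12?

474

300: h=7 -> slot 7
181: h=0 -> slot 0
64: h=0, h2=5, probe 0,5 -> slot 5
176: h=2 -> slot 2
285: h=0, h2=10, probe 0,10 -> slot 10
474: h=5, h2=7, probe 5,12 -> slot 12
99: h=12, h2=4, probe 12,3 -> slot 3
880: h=9 -> slot 9
144: h=7, h2=1, probe 7,8 -> slot 8
Table: [181, —, 176, 99, —, 64, —, 300, 144, 880, 285, —, 474]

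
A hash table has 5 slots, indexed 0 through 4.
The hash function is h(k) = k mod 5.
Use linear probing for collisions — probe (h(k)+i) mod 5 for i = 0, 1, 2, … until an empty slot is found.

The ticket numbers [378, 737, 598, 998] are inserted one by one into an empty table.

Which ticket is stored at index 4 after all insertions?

378 hashes to 3; slot 3 is free -> place at 3.
737 hashes to 2; slot 2 is free -> place at 2.
598 hashes to 3; 3 taken -> place at 4.
998 hashes to 3; 3,4 taken -> place at 0.
Table: [998, _, 737, 378, 598]

598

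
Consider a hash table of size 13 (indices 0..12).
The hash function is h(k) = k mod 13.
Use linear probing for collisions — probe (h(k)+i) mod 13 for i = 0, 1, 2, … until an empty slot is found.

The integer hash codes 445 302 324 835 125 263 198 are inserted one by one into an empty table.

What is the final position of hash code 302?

4

Insert 445: h=3, slot 3 empty => index 3.
Insert 302: h=3, slot 3 occupied => index 4.
Insert 324: h=12, slot 12 empty => index 12.
Insert 835: h=3, slots 3,4 occupied => index 5.
Insert 125: h=8, slot 8 empty => index 8.
Insert 263: h=3, slots 3,4,5 occupied => index 6.
Insert 198: h=3, slots 3,4,5,6 occupied => index 7.
Table: [_, _, _, 445, 302, 835, 263, 198, 125, _, _, _, 324]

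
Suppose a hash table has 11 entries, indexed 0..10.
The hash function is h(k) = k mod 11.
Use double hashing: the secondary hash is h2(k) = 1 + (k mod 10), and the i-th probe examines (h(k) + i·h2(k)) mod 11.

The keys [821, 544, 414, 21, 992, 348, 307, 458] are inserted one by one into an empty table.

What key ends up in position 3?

821: h=7 => slot 7
544: h=5 => slot 5
414: h=7, h2=5, probe 7,1 => slot 1
21: h=10 => slot 10
992: h=2 => slot 2
348: h=7, h2=9, probe 7,5,3 => slot 3
307: h=10, h2=8, probe 10,7,4 => slot 4
458: h=7, h2=9, probe 7,5,3,1,10,8 => slot 8
Table: [_, 414, 992, 348, 307, 544, _, 821, 458, _, 21]

348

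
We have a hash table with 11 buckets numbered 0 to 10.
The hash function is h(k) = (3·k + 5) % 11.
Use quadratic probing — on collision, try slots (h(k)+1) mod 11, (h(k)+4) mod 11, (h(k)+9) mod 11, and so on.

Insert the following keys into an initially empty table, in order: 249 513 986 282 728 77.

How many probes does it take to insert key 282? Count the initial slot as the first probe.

249: h=4 → slot 4
513: h=4, probe 4,5 → slot 5
986: h=4, probe 4,5,8 → slot 8
282: h=4, probe 4,5,8,2 → slot 2
728: h=0 → slot 0
77: h=5, probe 5,6 → slot 6
Table: [728, -, 282, -, 249, 513, 77, -, 986, -, -]

4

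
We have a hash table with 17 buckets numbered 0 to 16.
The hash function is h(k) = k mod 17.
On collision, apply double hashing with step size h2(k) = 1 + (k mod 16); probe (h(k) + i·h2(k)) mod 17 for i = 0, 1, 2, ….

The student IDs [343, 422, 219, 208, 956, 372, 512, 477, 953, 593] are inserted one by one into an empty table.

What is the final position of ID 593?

6

343: h=3 => slot 3
422: h=14 => slot 14
219: h=15 => slot 15
208: h=4 => slot 4
956: h=4, h2=13, probe 4,0 => slot 0
372: h=15, h2=5, probe 15,3,8 => slot 8
512: h=2 => slot 2
477: h=1 => slot 1
953: h=1, h2=10, probe 1,11 => slot 11
593: h=15, h2=2, probe 15,0,2,4,6 => slot 6
Table: [956, 477, 512, 343, 208, _, 593, _, 372, _, _, 953, _, _, 422, 219, _]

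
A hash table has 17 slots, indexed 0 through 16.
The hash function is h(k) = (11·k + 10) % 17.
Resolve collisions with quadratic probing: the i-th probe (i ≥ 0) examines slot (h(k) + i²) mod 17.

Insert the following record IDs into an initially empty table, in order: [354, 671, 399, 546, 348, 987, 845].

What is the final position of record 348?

Insert 354: h=11, slot 11 empty → index 11.
Insert 671: h=13, slot 13 empty → index 13.
Insert 399: h=13, slot 13 occupied → index 14.
Insert 546: h=15, slot 15 empty → index 15.
Insert 348: h=13, slots 13,14 occupied → index 0.
Insert 987: h=4, slot 4 empty → index 4.
Insert 845: h=6, slot 6 empty → index 6.
Table: [348, —, —, —, 987, —, 845, —, —, —, —, 354, —, 671, 399, 546, —]

0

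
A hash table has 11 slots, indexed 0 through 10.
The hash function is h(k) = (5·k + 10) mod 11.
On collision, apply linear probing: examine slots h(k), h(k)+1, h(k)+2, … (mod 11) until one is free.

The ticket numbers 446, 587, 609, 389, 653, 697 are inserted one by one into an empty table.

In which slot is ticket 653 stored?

Insert 446: h=7, slot 7 empty → index 7.
Insert 587: h=8, slot 8 empty → index 8.
Insert 609: h=8, slot 8 occupied → index 9.
Insert 389: h=8, slots 8,9 occupied → index 10.
Insert 653: h=8, slots 8,9,10 occupied → index 0.
Insert 697: h=8, slots 8,9,10,0 occupied → index 1.
Table: [653, 697, _, _, _, _, _, 446, 587, 609, 389]

0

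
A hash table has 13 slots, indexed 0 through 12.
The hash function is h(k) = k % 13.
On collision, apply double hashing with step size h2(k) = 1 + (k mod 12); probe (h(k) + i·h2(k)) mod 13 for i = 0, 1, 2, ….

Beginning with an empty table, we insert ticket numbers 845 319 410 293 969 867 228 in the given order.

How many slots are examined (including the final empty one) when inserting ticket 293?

845: h=0 -> slot 0
319: h=7 -> slot 7
410: h=7, h2=3, probe 7,10 -> slot 10
293: h=7, h2=6, probe 7,0,6 -> slot 6
969: h=7, h2=10, probe 7,4 -> slot 4
867: h=9 -> slot 9
228: h=7, h2=1, probe 7,8 -> slot 8
Table: [845, _, _, _, 969, _, 293, 319, 228, 867, 410, _, _]

3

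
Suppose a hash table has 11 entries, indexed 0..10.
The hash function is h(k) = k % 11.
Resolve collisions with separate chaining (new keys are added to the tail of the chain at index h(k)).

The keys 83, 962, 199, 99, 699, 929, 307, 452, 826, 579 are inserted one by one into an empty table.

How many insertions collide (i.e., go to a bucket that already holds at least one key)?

Insert 83: h=6, bucket 6 empty -> new chain.
Insert 962: h=5, bucket 5 empty -> new chain.
Insert 199: h=1, bucket 1 empty -> new chain.
Insert 99: h=0, bucket 0 empty -> new chain.
Insert 699: h=6, bucket 6 nonempty -> append to chain.
Insert 929: h=5, bucket 5 nonempty -> append to chain.
Insert 307: h=10, bucket 10 empty -> new chain.
Insert 452: h=1, bucket 1 nonempty -> append to chain.
Insert 826: h=1, bucket 1 nonempty -> append to chain.
Insert 579: h=7, bucket 7 empty -> new chain.
Final buckets:
0: 99
1: 199 -> 452 -> 826
2: -
3: -
4: -
5: 962 -> 929
6: 83 -> 699
7: 579
8: -
9: -
10: 307

4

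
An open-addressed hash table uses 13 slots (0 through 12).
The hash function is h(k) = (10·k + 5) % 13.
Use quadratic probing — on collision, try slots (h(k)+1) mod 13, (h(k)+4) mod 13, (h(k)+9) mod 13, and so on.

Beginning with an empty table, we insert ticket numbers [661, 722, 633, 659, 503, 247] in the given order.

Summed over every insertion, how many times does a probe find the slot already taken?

661: h=11 => slot 11
722: h=10 => slot 10
633: h=4 => slot 4
659: h=4, probe 4,5 => slot 5
503: h=4, probe 4,5,8 => slot 8
247: h=5, probe 5,6 => slot 6
Table: [—, —, —, —, 633, 659, 247, —, 503, —, 722, 661, —]

4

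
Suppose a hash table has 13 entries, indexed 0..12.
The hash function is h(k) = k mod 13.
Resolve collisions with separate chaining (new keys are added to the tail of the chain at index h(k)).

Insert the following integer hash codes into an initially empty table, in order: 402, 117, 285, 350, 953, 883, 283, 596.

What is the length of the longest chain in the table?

402 → bucket 12
117 → bucket 0
285 → bucket 12 (collision)
350 → bucket 12 (collision)
953 → bucket 4
883 → bucket 12 (collision)
283 → bucket 10
596 → bucket 11
Final buckets:
0: 117
1: -
2: -
3: -
4: 953
5: -
6: -
7: -
8: -
9: -
10: 283
11: 596
12: 402 -> 285 -> 350 -> 883

4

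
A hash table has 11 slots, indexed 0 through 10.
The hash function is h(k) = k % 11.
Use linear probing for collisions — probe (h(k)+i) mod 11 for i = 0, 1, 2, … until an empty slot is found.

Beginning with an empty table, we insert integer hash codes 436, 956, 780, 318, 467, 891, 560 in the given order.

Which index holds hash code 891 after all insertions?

2

Insert 436: h=7, slot 7 empty → index 7.
Insert 956: h=10, slot 10 empty → index 10.
Insert 780: h=10, slot 10 occupied → index 0.
Insert 318: h=10, slots 10,0 occupied → index 1.
Insert 467: h=5, slot 5 empty → index 5.
Insert 891: h=0, slots 0,1 occupied → index 2.
Insert 560: h=10, slots 10,0,1,2 occupied → index 3.
Table: [780, 318, 891, 560, ∅, 467, ∅, 436, ∅, ∅, 956]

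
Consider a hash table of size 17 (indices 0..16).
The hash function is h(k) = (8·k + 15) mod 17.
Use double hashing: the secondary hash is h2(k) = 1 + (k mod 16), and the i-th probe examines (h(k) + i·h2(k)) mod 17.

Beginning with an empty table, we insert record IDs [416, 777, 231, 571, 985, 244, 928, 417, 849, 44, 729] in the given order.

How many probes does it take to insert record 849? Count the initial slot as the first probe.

5

416 hashes to 11; slot 11 is free → place at 11.
777 hashes to 9; slot 9 is free → place at 9.
231 hashes to 10; slot 10 is free → place at 10.
571 hashes to 10, h2=12; 10 taken → place at 5.
985 hashes to 7; slot 7 is free → place at 7.
244 hashes to 12; slot 12 is free → place at 12.
928 hashes to 10, h2=1; 10,11,12 taken → place at 13.
417 hashes to 2; slot 2 is free → place at 2.
849 hashes to 7, h2=2; 7,9,11,13 taken → place at 15.
44 hashes to 10, h2=13; 10 taken → place at 6.
729 hashes to 16; slot 16 is free → place at 16.
Table: [-, -, 417, -, -, 571, 44, 985, -, 777, 231, 416, 244, 928, -, 849, 729]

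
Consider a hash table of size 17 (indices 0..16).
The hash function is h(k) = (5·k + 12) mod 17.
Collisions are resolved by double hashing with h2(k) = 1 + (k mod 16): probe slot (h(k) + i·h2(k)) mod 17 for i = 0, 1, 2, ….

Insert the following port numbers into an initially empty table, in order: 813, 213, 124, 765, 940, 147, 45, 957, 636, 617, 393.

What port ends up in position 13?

813: h=14 → slot 14
213: h=6 → slot 6
124: h=3 → slot 3
765: h=12 → slot 12
940: h=3, h2=13, probe 3,16 → slot 16
147: h=16, h2=4, probe 16,3,7 → slot 7
45: h=16, h2=14, probe 16,13 → slot 13
957: h=3, h2=14, probe 3,0 → slot 0
636: h=13, h2=13, probe 13,9 → slot 9
617: h=3, h2=10, probe 3,13,6,16,9,2 → slot 2
393: h=5 → slot 5
Table: [957, -, 617, 124, -, 393, 213, 147, -, 636, -, -, 765, 45, 813, -, 940]

45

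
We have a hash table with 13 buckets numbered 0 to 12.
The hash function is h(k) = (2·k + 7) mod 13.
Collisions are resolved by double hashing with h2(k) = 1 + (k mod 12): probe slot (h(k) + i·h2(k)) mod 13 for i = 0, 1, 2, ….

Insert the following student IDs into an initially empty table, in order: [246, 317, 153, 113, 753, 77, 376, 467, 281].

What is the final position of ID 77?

11

246 hashes to 5; slot 5 is free => place at 5.
317 hashes to 4; slot 4 is free => place at 4.
153 hashes to 1; slot 1 is free => place at 1.
113 hashes to 12; slot 12 is free => place at 12.
753 hashes to 5, h2=10; 5 taken => place at 2.
77 hashes to 5, h2=6; 5 taken => place at 11.
376 hashes to 5, h2=5; 5 taken => place at 10.
467 hashes to 5, h2=12; 5,4 taken => place at 3.
281 hashes to 10, h2=6; 10,3 taken => place at 9.
Table: [—, 153, 753, 467, 317, 246, —, —, —, 281, 376, 77, 113]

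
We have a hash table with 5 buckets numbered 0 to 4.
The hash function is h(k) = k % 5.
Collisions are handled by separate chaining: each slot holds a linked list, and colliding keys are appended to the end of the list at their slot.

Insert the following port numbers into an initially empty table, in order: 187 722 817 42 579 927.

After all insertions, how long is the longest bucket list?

187 -> bucket 2
722 -> bucket 2 (collision)
817 -> bucket 2 (collision)
42 -> bucket 2 (collision)
579 -> bucket 4
927 -> bucket 2 (collision)
Final buckets:
0: .
1: .
2: 187 -> 722 -> 817 -> 42 -> 927
3: .
4: 579

5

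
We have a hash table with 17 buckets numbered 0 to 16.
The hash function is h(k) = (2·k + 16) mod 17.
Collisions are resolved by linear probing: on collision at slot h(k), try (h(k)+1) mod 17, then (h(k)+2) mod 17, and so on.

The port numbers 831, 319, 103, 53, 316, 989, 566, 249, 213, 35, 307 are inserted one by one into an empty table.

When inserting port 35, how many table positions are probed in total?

831: h=12 => slot 12
319: h=8 => slot 8
103: h=1 => slot 1
53: h=3 => slot 3
316: h=2 => slot 2
989: h=5 => slot 5
566: h=9 => slot 9
249: h=4 => slot 4
213: h=0 => slot 0
35: h=1, probe 1,2,3,4,5,6 => slot 6
307: h=1, probe 1,2,3,4,5,6,7 => slot 7
Table: [213, 103, 316, 53, 249, 989, 35, 307, 319, 566, _, _, 831, _, _, _, _]

6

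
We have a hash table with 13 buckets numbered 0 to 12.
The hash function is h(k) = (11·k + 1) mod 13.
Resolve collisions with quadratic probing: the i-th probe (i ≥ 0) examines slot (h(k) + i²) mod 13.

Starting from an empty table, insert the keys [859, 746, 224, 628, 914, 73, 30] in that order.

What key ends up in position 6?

859: h=12 → slot 12
746: h=4 → slot 4
224: h=8 → slot 8
628: h=6 → slot 6
914: h=6, probe 6,7 → slot 7
73: h=11 → slot 11
30: h=6, probe 6,7,10 → slot 10
Table: [_, _, _, _, 746, _, 628, 914, 224, _, 30, 73, 859]

628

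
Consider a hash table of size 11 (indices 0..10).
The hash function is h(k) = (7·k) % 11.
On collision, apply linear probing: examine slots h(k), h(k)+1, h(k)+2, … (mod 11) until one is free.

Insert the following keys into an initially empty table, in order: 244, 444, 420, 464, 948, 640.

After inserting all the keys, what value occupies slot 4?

420

244: h=3 => slot 3
444: h=6 => slot 6
420: h=3, probe 3,4 => slot 4
464: h=3, probe 3,4,5 => slot 5
948: h=3, probe 3,4,5,6,7 => slot 7
640: h=3, probe 3,4,5,6,7,8 => slot 8
Table: [—, —, —, 244, 420, 464, 444, 948, 640, —, —]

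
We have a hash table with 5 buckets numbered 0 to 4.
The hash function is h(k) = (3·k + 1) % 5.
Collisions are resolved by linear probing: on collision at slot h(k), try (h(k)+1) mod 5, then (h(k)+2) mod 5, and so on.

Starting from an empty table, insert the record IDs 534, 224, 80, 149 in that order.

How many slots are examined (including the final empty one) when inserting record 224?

2

534 hashes to 3; slot 3 is free => place at 3.
224 hashes to 3; 3 taken => place at 4.
80 hashes to 1; slot 1 is free => place at 1.
149 hashes to 3; 3,4 taken => place at 0.
Table: [149, 80, ., 534, 224]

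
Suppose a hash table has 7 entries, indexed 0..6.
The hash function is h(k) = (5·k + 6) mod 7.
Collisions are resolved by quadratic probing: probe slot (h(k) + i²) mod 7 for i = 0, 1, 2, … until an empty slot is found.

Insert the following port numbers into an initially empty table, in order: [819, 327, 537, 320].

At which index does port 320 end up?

0

819: h=6 → slot 6
327: h=3 → slot 3
537: h=3, probe 3,4 → slot 4
320: h=3, probe 3,4,0 → slot 0
Table: [320, —, —, 327, 537, —, 819]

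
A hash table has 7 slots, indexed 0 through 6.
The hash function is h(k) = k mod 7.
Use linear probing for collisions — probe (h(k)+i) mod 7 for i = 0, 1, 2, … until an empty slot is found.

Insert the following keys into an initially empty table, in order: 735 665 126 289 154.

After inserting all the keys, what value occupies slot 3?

289

735 hashes to 0; slot 0 is free → place at 0.
665 hashes to 0; 0 taken → place at 1.
126 hashes to 0; 0,1 taken → place at 2.
289 hashes to 2; 2 taken → place at 3.
154 hashes to 0; 0,1,2,3 taken → place at 4.
Table: [735, 665, 126, 289, 154, ., .]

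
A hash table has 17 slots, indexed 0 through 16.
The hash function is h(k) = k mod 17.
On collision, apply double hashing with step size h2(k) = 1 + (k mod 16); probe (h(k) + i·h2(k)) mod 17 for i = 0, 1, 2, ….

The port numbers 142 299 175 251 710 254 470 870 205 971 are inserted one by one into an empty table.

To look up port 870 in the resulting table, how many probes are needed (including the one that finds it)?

Insert 142: h=6, slot 6 empty → index 6.
Insert 299: h=10, slot 10 empty → index 10.
Insert 175: h=5, slot 5 empty → index 5.
Insert 251: h=13, slot 13 empty → index 13.
Insert 710: h=13, h2=7, slot 13 occupied → index 3.
Insert 254: h=16, slot 16 empty → index 16.
Insert 470: h=11, slot 11 empty → index 11.
Insert 870: h=3, h2=7, slots 3,10 occupied → index 0.
Insert 205: h=1, slot 1 empty → index 1.
Insert 971: h=2, slot 2 empty → index 2.
Table: [870, 205, 971, 710, _, 175, 142, _, _, _, 299, 470, _, 251, _, _, 254]
Lookup 870: h=3, h2=7, probe 3,10,0 → found at 0.

3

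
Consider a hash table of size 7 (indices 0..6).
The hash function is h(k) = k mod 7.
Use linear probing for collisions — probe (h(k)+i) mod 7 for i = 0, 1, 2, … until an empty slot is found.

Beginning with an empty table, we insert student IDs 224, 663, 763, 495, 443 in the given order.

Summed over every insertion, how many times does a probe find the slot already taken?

2

Insert 224: h=0, slot 0 empty => index 0.
Insert 663: h=5, slot 5 empty => index 5.
Insert 763: h=0, slot 0 occupied => index 1.
Insert 495: h=5, slot 5 occupied => index 6.
Insert 443: h=2, slot 2 empty => index 2.
Table: [224, 763, 443, _, _, 663, 495]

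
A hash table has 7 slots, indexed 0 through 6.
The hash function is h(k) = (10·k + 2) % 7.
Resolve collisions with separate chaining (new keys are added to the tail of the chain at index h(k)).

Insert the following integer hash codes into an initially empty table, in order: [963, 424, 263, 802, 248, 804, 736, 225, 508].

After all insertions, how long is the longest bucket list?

5

963 → bucket 0
424 → bucket 0 (collision)
263 → bucket 0 (collision)
802 → bucket 0 (collision)
248 → bucket 4
804 → bucket 6
736 → bucket 5
225 → bucket 5 (collision)
508 → bucket 0 (collision)
Final buckets:
0: 963 -> 424 -> 263 -> 802 -> 508
1: .
2: .
3: .
4: 248
5: 736 -> 225
6: 804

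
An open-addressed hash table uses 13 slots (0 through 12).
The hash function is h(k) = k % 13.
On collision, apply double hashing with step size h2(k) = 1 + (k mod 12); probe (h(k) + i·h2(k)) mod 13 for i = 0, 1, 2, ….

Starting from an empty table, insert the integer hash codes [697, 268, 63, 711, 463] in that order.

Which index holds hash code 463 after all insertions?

697 hashes to 8; slot 8 is free -> place at 8.
268 hashes to 8, h2=5; 8 taken -> place at 0.
63 hashes to 11; slot 11 is free -> place at 11.
711 hashes to 9; slot 9 is free -> place at 9.
463 hashes to 8, h2=8; 8 taken -> place at 3.
Table: [268, —, —, 463, —, —, —, —, 697, 711, —, 63, —]

3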